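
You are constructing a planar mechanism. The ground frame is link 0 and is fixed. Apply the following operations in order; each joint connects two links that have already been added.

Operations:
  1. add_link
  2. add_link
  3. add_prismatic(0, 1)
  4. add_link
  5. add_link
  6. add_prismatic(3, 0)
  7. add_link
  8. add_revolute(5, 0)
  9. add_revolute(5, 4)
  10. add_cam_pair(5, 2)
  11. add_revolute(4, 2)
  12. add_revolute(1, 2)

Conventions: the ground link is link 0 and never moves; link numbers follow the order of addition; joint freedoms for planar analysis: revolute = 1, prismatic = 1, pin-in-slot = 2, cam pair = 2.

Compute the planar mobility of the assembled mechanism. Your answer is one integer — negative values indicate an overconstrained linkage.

(L,J1,J2)=(1,0,0); link0 fixed
link1: (2,0,0)
link2: (3,0,0)
P 0-1 [J1]: (3,1,0)
link3: (4,1,0)
link4: (5,1,0)
P 3-0 [J1]: (5,2,0)
link5: (6,2,0)
R 5-0 [J1]: (6,3,0)
R 5-4 [J1]: (6,4,0)
C 5-2 [J2]: (6,4,1)
R 4-2 [J1]: (6,5,1)
R 1-2 [J1]: (6,6,1)
Grübler: 3·5 − 2·6 − 1 = 2

M = 2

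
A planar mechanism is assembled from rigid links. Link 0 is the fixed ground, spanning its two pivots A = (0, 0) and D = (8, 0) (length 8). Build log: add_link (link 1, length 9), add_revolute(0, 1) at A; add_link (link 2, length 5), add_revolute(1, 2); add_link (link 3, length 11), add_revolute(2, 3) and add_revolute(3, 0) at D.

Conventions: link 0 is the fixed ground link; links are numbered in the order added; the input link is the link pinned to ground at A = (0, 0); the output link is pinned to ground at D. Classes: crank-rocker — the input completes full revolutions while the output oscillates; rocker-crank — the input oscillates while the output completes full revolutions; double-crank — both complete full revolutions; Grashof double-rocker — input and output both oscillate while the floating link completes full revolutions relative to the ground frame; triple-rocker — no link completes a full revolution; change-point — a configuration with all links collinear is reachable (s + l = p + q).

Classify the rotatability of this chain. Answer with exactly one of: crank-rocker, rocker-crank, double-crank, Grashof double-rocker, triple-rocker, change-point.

lengths: ground=8, input=9, coupler=5, output=11
sorted: s=5 (shortest), l=11 (longest), p+q=17
s + l = 16 vs p + q = 17
s + l < p + q (Grashof) with shortest = coupler link → Grashof double-rocker

Grashof double-rocker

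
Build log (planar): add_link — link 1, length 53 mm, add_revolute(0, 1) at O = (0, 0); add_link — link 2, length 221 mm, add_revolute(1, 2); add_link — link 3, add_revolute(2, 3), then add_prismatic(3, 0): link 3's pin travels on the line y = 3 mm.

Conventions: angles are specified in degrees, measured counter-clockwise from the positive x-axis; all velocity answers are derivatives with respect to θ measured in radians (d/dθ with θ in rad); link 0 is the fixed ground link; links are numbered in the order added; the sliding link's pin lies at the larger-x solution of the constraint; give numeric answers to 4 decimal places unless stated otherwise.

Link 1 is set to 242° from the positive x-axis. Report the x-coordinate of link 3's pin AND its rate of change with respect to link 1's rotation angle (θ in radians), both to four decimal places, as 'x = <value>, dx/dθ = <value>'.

geometry: r = 53 mm, L = 221 mm, e = 3 mm
crank pin P = (r cos θ, r sin θ) = (-24.881993, -46.796222)
h = r sin θ − e = -46.796222 − 3 = -49.796222
x = r cos θ + √(L² − h²) = -24.881993 + 215.316828 = 190.434835
dx/dθ = −r sin θ − h·r cos θ/√(L² − h²) (θ in radians; h = -49.796222) = 41.041776

x = 190.4348, dx/dθ = 41.0418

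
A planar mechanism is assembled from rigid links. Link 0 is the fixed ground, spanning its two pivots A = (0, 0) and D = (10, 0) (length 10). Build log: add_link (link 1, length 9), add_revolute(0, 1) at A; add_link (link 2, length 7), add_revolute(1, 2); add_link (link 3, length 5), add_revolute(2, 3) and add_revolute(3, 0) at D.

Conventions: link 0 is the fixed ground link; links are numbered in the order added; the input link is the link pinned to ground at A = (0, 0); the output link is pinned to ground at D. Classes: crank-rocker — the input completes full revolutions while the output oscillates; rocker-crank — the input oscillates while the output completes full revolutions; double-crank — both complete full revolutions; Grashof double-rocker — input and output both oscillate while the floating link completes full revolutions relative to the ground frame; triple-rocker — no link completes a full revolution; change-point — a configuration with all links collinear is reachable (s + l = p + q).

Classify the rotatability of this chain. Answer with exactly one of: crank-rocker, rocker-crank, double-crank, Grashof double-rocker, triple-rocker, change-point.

lengths: ground=10, input=9, coupler=7, output=5
sorted: s=5 (shortest), l=10 (longest), p+q=16
s + l = 15 vs p + q = 16
s + l < p + q (Grashof) with shortest = output link → rocker-crank

rocker-crank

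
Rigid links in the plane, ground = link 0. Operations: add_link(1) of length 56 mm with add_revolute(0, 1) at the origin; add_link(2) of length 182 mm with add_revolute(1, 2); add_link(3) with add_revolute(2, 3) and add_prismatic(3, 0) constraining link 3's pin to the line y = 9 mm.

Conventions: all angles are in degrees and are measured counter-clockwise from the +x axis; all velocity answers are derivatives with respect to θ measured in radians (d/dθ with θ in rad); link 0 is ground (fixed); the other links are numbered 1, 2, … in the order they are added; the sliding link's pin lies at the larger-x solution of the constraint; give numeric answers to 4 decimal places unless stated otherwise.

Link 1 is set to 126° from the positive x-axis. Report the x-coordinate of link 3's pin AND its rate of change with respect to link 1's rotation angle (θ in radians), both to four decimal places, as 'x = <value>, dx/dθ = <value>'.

geometry: r = 56 mm, L = 182 mm, e = 9 mm
crank pin P = (r cos θ, r sin θ) = (-32.915974, 45.304952)
h = r sin θ − e = 45.304952 − 9 = 36.304952
x = r cos θ + √(L² − h²) = -32.915974 + 178.342229 = 145.426254
dx/dθ = −r sin θ − h·r cos θ/√(L² − h²) (θ in radians; h = 36.304952) = -38.604279

x = 145.4263, dx/dθ = -38.6043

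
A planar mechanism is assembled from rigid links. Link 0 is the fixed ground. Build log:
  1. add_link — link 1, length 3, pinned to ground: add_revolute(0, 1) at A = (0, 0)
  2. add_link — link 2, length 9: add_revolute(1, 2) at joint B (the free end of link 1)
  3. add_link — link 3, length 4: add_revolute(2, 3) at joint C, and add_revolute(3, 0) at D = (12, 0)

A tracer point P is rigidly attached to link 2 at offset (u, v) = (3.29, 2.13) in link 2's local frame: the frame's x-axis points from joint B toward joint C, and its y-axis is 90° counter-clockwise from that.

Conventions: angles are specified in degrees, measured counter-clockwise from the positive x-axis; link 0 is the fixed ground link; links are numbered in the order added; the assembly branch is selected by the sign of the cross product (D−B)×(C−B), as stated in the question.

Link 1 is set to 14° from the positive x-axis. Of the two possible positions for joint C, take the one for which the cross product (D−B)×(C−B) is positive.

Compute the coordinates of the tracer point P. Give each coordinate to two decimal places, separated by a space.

A=(0,0), D=(12.00,0)
B = A + 3.00·(cos14°, sin14°) = (2.9109, 0.7258)
|BD| = 9.1180
circle(B,9.00) ∩ circle(D,4.00): a=8.1234, h=3.8744
  candidates: C₊=(11.3169,3.9412) cross=35.327; C₋=(10.7001,-3.7829) cross=-35.327
  branch + wants cross > 0 → take C=(11.3169,3.9412) (cross=35.327)
ex = (C−B)/|BC| = (0.9340,0.3573); ey = (-0.3573,0.9340)
P = B + 3.29·ex + 2.13·ey = (5.2228,3.8906)

5.22 3.89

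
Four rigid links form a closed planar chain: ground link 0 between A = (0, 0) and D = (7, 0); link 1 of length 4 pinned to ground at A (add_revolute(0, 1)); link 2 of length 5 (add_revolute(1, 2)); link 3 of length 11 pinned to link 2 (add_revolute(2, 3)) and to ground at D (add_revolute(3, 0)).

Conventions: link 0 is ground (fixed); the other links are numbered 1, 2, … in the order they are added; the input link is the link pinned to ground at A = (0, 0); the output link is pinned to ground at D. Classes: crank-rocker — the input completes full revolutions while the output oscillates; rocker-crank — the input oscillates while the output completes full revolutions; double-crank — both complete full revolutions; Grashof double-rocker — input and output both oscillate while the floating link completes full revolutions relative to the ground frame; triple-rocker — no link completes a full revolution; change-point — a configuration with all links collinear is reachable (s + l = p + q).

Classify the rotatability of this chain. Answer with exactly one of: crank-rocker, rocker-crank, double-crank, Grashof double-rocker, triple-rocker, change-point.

lengths: ground=7, input=4, coupler=5, output=11
sorted: s=4 (shortest), l=11 (longest), p+q=12
s + l = 15 vs p + q = 12
s + l > p + q → non-Grashof → no link fully rotates → triple-rocker

triple-rocker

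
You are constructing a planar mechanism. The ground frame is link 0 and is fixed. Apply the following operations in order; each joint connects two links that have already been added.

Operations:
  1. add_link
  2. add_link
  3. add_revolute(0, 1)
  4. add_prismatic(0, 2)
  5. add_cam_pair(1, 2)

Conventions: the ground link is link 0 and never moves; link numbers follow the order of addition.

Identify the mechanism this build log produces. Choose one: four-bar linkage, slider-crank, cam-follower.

links: 3 (incl. ground); joints: 1 revolute, 1 prismatic, 1 higher (cam) pair, forming one closed loop
3 links, revolute + prismatic + higher pair in one loop → cam-follower

cam-follower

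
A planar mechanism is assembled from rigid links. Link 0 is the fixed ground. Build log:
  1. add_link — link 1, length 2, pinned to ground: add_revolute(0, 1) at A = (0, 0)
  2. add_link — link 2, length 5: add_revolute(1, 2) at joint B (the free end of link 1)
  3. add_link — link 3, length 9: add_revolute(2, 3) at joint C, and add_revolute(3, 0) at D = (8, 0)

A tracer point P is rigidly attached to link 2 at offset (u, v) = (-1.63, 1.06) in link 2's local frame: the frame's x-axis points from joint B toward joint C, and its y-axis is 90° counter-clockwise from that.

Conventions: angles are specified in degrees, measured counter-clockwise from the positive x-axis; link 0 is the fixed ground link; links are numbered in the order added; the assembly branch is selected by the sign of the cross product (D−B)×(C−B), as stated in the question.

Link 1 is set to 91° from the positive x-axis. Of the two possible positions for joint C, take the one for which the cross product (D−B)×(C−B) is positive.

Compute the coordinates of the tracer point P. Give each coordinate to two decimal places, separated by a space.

A=(0,0), D=(8.00,0)
B = A + 2.00·(cos91°, sin91°) = (-0.0349, 1.9997)
|BD| = 8.2800
circle(B,5.00) ∩ circle(D,9.00): a=0.7584, h=4.9422
  candidates: C₊=(1.8946,6.6124) cross=40.921; C₋=(-0.4926,-2.9793) cross=-40.921
  branch + wants cross > 0 → take C=(1.8946,6.6124) (cross=40.921)
ex = (C−B)/|BC| = (0.3859,0.9225); ey = (-0.9225,0.3859)
P = B + -1.63·ex + 1.06·ey = (-1.6418,0.9050)

-1.64 0.91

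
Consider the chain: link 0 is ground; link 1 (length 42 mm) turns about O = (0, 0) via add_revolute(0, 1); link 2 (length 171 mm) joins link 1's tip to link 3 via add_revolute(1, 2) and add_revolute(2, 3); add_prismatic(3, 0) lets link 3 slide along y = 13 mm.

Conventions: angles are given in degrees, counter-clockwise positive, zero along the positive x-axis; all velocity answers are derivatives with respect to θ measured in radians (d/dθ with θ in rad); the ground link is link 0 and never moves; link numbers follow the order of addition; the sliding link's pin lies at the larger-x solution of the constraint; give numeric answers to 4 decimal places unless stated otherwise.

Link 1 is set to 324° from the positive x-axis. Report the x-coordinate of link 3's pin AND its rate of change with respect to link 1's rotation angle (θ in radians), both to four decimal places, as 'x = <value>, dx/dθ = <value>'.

geometry: r = 42 mm, L = 171 mm, e = 13 mm
crank pin P = (r cos θ, r sin θ) = (33.978714, -24.686981)
h = r sin θ − e = -24.686981 − 13 = -37.686981
x = r cos θ + √(L² − h²) = 33.978714 + 166.795358 = 200.774072
dx/dθ = −r sin θ − h·r cos θ/√(L² − h²) (θ in radians; h = -37.686981) = 32.364383

x = 200.7741, dx/dθ = 32.3644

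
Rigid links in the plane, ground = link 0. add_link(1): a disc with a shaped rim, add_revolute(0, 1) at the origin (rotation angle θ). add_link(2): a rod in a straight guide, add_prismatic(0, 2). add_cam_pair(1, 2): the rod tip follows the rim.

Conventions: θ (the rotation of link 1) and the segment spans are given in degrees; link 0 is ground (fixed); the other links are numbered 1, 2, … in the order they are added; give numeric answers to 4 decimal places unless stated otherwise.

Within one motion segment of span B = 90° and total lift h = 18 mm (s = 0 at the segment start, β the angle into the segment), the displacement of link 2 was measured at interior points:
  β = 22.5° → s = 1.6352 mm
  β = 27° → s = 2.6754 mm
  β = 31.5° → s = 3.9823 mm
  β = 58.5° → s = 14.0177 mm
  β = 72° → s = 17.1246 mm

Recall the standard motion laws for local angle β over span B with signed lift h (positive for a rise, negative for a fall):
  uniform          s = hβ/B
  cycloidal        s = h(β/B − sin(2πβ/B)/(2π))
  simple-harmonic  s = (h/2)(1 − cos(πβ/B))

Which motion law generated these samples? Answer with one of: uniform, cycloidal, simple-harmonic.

candidates at β/B = r: uniform s = h·r (linear in β); cycloidal s = h·(r − sin(2πr)/(2π)); simple-harmonic s = (h/2)(1 − cos(πr))
β=22.5°: printed 1.6352 | uniform 4.5000, cycloidal 1.6352, simple-harmonic 2.6360
β=27°: printed 2.6754 | uniform 5.4000, cycloidal 2.6754, simple-harmonic 3.7099
β=31.5°: printed 3.9823 | uniform 6.3000, cycloidal 3.9823, simple-harmonic 4.9141
β=58.5°: printed 14.0177 | uniform 11.7000, cycloidal 14.0177, simple-harmonic 13.0859
β=72°: printed 17.1246 | uniform 14.4000, cycloidal 17.1246, simple-harmonic 16.2812
only one law matches every sample → cycloidal

cycloidal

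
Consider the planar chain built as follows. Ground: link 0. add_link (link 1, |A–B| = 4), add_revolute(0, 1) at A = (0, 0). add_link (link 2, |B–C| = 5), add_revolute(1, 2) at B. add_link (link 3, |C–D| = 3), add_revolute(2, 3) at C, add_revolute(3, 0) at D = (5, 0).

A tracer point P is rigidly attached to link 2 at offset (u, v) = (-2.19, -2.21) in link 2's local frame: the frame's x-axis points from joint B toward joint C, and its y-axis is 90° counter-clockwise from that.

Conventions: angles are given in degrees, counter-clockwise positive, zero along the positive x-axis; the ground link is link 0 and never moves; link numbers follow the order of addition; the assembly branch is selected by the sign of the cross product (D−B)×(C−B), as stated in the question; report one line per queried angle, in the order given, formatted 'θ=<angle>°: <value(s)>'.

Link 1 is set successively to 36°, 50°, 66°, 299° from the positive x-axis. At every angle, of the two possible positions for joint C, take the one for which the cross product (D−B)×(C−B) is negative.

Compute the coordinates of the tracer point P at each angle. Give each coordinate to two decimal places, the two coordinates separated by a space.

A=(0,0), D=(5.00,0)
θ=36°: B = A + 4.00·(cos36°, sin36°) = (3.2361, 2.3511)
θ=36°: |BD| = 2.9393
θ=36°: circle(B,5.00) ∩ circle(D,3.00): a=4.1914, h=2.7262
θ=36°:   candidates: C₊=(7.9321,0.6345) cross=8.013; C₋=(3.5707,-2.6376) cross=-8.013
θ=36°:   branch - wants cross < 0 → take C=(3.5707,-2.6376) (cross=-8.013)
θ=36°: ex = (C−B)/|BC| = (0.0669,-0.9978); ey = (0.9978,0.0669)
θ=36°: P = B + -2.19·ex + -2.21·ey = (0.8844,4.3883)
θ=50°: B = A + 4.00·(cos50°, sin50°) = (2.5712, 3.0642)
θ=50°: |BD| = 3.9101
θ=50°: circle(B,5.00) ∩ circle(D,3.00): a=4.0010, h=2.9986
θ=50°:   candidates: C₊=(7.4064,1.7914) cross=11.725; C₋=(2.7066,-1.9340) cross=-11.725
θ=50°:   branch - wants cross < 0 → take C=(2.7066,-1.9340) (cross=-11.725)
θ=50°: ex = (C−B)/|BC| = (0.0271,-0.9996); ey = (0.9996,0.0271)
θ=50°: P = B + -2.19·ex + -2.21·ey = (0.3026,5.1935)
θ=66°: B = A + 4.00·(cos66°, sin66°) = (1.6269, 3.6542)
θ=66°: |BD| = 4.9730
θ=66°: circle(B,5.00) ∩ circle(D,3.00): a=4.0952, h=2.8687
θ=66°:   candidates: C₊=(6.5126,2.5908) cross=14.266; C₋=(2.2967,-1.3008) cross=-14.266
θ=66°:   branch - wants cross < 0 → take C=(2.2967,-1.3008) (cross=-14.266)
θ=66°: ex = (C−B)/|BC| = (0.1339,-0.9910); ey = (0.9910,0.1339)
θ=66°: P = B + -2.19·ex + -2.21·ey = (-0.8565,5.5284)
θ=299°: B = A + 4.00·(cos299°, sin299°) = (1.9392, -3.4985)
θ=299°: |BD| = 4.6484
θ=299°: circle(B,5.00) ∩ circle(D,3.00): a=4.0452, h=2.9387
θ=299°:   candidates: C₊=(2.3911,1.4811) cross=13.660; C₋=(6.8146,-2.3890) cross=-13.660
θ=299°:   branch - wants cross < 0 → take C=(6.8146,-2.3890) (cross=-13.660)
θ=299°: ex = (C−B)/|BC| = (0.9751,0.2219); ey = (-0.2219,0.9751)
θ=299°: P = B + -2.19·ex + -2.21·ey = (0.2942,-6.1393)

θ=36°: 0.88 4.39
θ=50°: 0.30 5.19
θ=66°: -0.86 5.53
θ=299°: 0.29 -6.14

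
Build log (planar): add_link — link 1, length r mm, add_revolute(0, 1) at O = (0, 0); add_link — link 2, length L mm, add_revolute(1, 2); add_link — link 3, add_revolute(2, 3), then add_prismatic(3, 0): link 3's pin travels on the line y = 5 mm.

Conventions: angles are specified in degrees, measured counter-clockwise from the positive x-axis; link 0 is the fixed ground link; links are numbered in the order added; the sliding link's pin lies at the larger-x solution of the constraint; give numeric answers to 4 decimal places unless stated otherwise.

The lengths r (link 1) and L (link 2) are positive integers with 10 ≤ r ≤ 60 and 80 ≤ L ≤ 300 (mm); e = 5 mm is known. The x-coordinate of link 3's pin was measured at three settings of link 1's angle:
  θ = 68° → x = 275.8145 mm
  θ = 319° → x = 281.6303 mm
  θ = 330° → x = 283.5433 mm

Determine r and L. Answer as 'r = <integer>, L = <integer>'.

constraint per measurement: (x − r cos θ)² + (r sin θ − e)² = L²
subtracting the θ₁ and θ₂ equations cancels the r² and L² terms:
r = (x₁² − x₂²) / (2[(x₁cos θ₁ + e sin θ₁) − (x₂cos θ₂ + e sin θ₂)]) = 16.0002 → r = 16
L² = (x₁ − r cos θ₁)² + (r sin θ₁ − e)² = 72899.9872 → L = 270.0000 → L = 270
check at θ₃=330°: x = 283.5433 (printed 283.5433) ✓

r = 16, L = 270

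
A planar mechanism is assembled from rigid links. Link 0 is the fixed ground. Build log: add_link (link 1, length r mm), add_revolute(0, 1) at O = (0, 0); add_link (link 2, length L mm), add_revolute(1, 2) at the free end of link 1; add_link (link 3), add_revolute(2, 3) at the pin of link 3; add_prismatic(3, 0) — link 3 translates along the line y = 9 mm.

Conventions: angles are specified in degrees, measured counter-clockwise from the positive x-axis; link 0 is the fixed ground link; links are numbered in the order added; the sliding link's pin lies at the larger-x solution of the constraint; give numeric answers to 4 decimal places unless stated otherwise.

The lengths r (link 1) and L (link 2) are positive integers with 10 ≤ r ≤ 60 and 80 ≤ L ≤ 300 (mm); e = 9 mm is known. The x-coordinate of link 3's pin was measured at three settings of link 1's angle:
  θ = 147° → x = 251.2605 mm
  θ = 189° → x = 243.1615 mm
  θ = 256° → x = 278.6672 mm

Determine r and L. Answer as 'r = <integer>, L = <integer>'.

constraint per measurement: (x − r cos θ)² + (r sin θ − e)² = L²
subtracting the θ₁ and θ₂ equations cancels the r² and L² terms:
r = (x₁² − x₂²) / (2[(x₁cos θ₁ + e sin θ₁) − (x₂cos θ₂ + e sin θ₂)]) = 56.0004 → r = 56
L² = (x₁ − r cos θ₁)² + (r sin θ₁ − e)² = 89401.0188 → L = 299.0000 → L = 299
check at θ₃=256°: x = 278.6672 (printed 278.6672) ✓

r = 56, L = 299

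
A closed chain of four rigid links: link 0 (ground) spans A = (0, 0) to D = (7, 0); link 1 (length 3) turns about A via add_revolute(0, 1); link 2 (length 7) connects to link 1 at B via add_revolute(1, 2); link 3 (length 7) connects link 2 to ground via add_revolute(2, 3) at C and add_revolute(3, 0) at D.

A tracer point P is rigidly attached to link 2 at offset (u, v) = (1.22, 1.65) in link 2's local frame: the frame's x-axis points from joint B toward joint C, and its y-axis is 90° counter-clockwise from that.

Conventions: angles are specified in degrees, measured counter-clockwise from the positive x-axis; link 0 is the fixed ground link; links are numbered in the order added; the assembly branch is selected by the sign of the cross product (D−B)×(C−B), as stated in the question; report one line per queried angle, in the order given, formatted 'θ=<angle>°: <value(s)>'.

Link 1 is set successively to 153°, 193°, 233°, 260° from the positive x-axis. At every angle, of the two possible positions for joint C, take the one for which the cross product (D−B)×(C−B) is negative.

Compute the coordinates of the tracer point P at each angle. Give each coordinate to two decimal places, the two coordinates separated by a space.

A=(0,0), D=(7.00,0)
θ=153°: B = A + 3.00·(cos153°, sin153°) = (-2.6730, 1.3620)
θ=153°: |BD| = 9.7684
θ=153°: circle(B,7.00) ∩ circle(D,7.00): a=4.8842, h=5.0144
θ=153°:   candidates: C₊=(2.8626,5.6464) cross=48.983; C₋=(1.4644,-4.2845) cross=-48.983
θ=153°:   branch - wants cross < 0 → take C=(1.4644,-4.2845) (cross=-48.983)
θ=153°: ex = (C−B)/|BC| = (0.5911,-0.8066); ey = (0.8066,0.5911)
θ=153°: P = B + 1.22·ex + 1.65·ey = (-0.6210,1.3531)
θ=193°: B = A + 3.00·(cos193°, sin193°) = (-2.9231, -0.6749)
θ=193°: |BD| = 9.9460
θ=193°: circle(B,7.00) ∩ circle(D,7.00): a=4.9730, h=4.9264
θ=193°:   candidates: C₊=(1.7042,4.5776) cross=48.998; C₋=(2.3727,-5.2524) cross=-48.998
θ=193°:   branch - wants cross < 0 → take C=(2.3727,-5.2524) (cross=-48.998)
θ=193°: ex = (C−B)/|BC| = (0.7565,-0.6539); ey = (0.6539,0.7565)
θ=193°: P = B + 1.22·ex + 1.65·ey = (-0.9211,-0.2244)
θ=233°: B = A + 3.00·(cos233°, sin233°) = (-1.8054, -2.3959)
θ=233°: |BD| = 9.1256
θ=233°: circle(B,7.00) ∩ circle(D,7.00): a=4.5628, h=5.3086
θ=233°:   candidates: C₊=(1.2035,3.9244) cross=48.444; C₋=(3.9910,-6.3203) cross=-48.444
θ=233°:   branch - wants cross < 0 → take C=(3.9910,-6.3203) (cross=-48.444)
θ=233°: ex = (C−B)/|BC| = (0.8281,-0.5606); ey = (0.5606,0.8281)
θ=233°: P = B + 1.22·ex + 1.65·ey = (0.1298,-1.7136)
θ=260°: B = A + 3.00·(cos260°, sin260°) = (-0.5209, -2.9544)
θ=260°: |BD| = 8.0804
θ=260°: circle(B,7.00) ∩ circle(D,7.00): a=4.0402, h=5.7164
θ=260°:   candidates: C₊=(1.1495,3.8433) cross=46.191; C₋=(5.3296,-6.7978) cross=-46.191
θ=260°:   branch - wants cross < 0 → take C=(5.3296,-6.7978) (cross=-46.191)
θ=260°: ex = (C−B)/|BC| = (0.8358,-0.5490); ey = (0.5490,0.8358)
θ=260°: P = B + 1.22·ex + 1.65·ey = (1.4047,-2.2452)

θ=153°: -0.62 1.35
θ=193°: -0.92 -0.22
θ=233°: 0.13 -1.71
θ=260°: 1.40 -2.25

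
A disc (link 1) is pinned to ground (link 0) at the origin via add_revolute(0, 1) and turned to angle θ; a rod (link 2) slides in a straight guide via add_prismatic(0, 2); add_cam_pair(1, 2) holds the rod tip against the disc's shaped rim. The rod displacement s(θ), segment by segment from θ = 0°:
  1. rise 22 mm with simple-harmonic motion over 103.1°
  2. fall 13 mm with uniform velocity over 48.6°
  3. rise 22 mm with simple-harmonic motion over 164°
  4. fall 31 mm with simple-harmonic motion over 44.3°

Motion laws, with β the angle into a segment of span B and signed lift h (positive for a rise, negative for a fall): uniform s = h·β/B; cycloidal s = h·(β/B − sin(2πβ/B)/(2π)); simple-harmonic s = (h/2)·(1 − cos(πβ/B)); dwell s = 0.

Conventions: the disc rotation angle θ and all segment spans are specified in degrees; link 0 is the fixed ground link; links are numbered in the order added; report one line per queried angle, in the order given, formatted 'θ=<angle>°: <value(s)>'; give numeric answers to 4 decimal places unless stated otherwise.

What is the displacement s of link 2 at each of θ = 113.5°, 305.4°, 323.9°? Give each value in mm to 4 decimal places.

segment 1 (0° to 103.1°, simple-harmonic, h = 22) is passed completely: s = 0.0000 + (22) = 22.0000
θ = 113.5° falls in segment 2 (103.1° to 151.7°, uniform, h = -13): β = 113.5 − 103.1 = 10.4°, B = 48.6°; Δs = -13·10.4/48.6 = -2.7819; s = 22.0000 − 2.7819 = 19.2181
segment 2 (103.1° to 151.7°, uniform, h = -13) is passed completely: s = 22.0000 + (-13) = 9.0000
θ = 305.4° falls in segment 3 (151.7° to 315.7°, simple-harmonic, h = 22): β = 305.4 − 151.7 = 153.7°, B = 164°; Δs = 22/2·(1 − cos(π·0.9372)) = 21.7866; s = 9.0000 + 21.7866 = 30.7866
segment 3 (151.7° to 315.7°, simple-harmonic, h = 22) is passed completely: s = 9.0000 + (22) = 31.0000
θ = 323.9° falls in segment 4 (315.7° to 360°, simple-harmonic, h = -31): β = 323.9 − 315.7 = 8.2°, B = 44.3°; Δs = -31/2·(1 − cos(π·0.1851)) = -2.5477; s = 31.0000 − 2.5477 = 28.4523

θ=113.5°: 19.2181
θ=305.4°: 30.7866
θ=323.9°: 28.4523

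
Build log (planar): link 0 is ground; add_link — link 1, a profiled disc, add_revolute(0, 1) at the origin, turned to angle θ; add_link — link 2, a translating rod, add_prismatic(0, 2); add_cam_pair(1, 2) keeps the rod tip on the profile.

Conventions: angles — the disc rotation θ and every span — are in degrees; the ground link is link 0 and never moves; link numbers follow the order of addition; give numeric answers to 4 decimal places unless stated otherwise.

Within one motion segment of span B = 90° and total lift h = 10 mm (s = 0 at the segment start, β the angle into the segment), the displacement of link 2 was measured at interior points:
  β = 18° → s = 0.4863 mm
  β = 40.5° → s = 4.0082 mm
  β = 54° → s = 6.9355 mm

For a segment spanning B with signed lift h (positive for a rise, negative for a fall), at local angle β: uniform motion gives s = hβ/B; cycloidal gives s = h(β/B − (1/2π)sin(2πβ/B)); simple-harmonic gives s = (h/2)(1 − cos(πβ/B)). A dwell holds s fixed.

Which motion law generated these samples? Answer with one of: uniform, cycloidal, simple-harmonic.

candidates at β/B = r: uniform s = h·r (linear in β); cycloidal s = h·(r − sin(2πr)/(2π)); simple-harmonic s = (h/2)(1 − cos(πr))
β=18°: printed 0.4863 | uniform 2.0000, cycloidal 0.4863, simple-harmonic 0.9549
β=40.5°: printed 4.0082 | uniform 4.5000, cycloidal 4.0082, simple-harmonic 4.2178
β=54°: printed 6.9355 | uniform 6.0000, cycloidal 6.9355, simple-harmonic 6.5451
only one law matches every sample → cycloidal

cycloidal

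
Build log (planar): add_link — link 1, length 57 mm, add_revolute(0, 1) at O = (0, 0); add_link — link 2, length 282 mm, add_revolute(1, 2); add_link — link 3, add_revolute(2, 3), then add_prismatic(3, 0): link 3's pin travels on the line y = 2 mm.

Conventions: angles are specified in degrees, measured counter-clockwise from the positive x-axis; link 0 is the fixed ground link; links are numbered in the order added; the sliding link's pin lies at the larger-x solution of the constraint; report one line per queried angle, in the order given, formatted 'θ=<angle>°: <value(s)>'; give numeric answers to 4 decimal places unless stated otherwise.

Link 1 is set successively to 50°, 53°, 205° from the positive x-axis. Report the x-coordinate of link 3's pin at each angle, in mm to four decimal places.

geometry: r = 57 mm, L = 282 mm, e = 2 mm
θ=50°: crank pin P = (r cos θ, r sin θ) = (36.638894, 43.664533)
θ=50°: h = r sin θ − e = 43.664533 − 2 = 41.664533
θ=50°: x = r cos θ + √(L² − h²) = 36.638894 + 278.905121 = 315.544015
θ=53°: crank pin P = (r cos θ, r sin θ) = (34.303456, 45.522224)
θ=53°: h = r sin θ − e = 45.522224 − 2 = 43.522224
θ=53°: x = r cos θ + √(L² − h²) = 34.303456 + 278.621277 = 312.924733
θ=205°: crank pin P = (r cos θ, r sin θ) = (-51.659544, -24.089241)
θ=205°: h = r sin θ − e = -24.089241 − 2 = -26.089241
θ=205°: x = r cos θ + √(L² − h²) = -51.659544 + 280.790583 = 229.131039

θ=50°: 315.5440
θ=53°: 312.9247
θ=205°: 229.1310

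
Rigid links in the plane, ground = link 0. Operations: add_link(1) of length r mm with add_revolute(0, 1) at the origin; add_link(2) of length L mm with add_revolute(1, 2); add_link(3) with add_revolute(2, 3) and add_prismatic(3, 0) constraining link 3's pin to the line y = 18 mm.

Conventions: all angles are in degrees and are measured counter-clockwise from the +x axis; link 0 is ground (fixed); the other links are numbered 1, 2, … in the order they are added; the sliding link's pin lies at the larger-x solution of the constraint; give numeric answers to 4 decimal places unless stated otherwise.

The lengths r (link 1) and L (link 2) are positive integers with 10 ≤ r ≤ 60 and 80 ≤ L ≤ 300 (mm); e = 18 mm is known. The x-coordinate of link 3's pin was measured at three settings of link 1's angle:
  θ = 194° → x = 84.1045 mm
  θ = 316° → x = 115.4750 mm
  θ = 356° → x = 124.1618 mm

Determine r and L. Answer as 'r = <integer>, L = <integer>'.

constraint per measurement: (x − r cos θ)² + (r sin θ − e)² = L²
subtracting the θ₁ and θ₂ equations cancels the r² and L² terms:
r = (x₁² − x₂²) / (2[(x₁cos θ₁ + e sin θ₁) − (x₂cos θ₂ + e sin θ₂)]) = 20.0000 → r = 20
L² = (x₁ − r cos θ₁)² + (r sin θ₁ − e)² = 11236.0002 → L = 106.0000 → L = 106
check at θ₃=356°: x = 124.1618 (printed 124.1618) ✓

r = 20, L = 106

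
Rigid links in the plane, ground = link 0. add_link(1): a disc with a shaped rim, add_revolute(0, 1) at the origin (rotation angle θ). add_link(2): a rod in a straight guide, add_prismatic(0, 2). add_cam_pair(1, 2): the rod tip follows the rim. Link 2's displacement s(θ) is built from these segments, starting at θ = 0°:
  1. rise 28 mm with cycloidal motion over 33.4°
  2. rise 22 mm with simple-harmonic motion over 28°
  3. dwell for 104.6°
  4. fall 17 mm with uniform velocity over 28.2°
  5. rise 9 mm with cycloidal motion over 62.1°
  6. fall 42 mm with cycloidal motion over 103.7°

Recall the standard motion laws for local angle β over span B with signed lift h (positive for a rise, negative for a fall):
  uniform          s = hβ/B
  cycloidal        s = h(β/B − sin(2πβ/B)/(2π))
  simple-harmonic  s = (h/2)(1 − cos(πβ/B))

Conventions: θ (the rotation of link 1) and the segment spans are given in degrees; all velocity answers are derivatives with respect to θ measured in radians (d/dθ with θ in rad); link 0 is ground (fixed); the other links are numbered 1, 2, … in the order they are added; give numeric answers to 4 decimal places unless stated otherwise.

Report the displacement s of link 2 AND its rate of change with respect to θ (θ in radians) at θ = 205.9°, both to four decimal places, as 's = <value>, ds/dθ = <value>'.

segment 1 (0° to 33.4°, cycloidal, h = 28) is passed completely: s = 0.0000 + (28) = 28.0000
segment 2 (33.4° to 61.4°, simple-harmonic, h = 22) is passed completely: s = 28.0000 + (22) = 50.0000
segment 3 (61.4° to 166°, dwell): s unchanged at 50.0000
segment 4 (166° to 194.2°, uniform, h = -17) is passed completely: s = 50.0000 + (-17) = 33.0000
θ = 205.9° falls in segment 5 (194.2° to 256.3°, cycloidal, h = 9): β = 205.9 − 194.2 = 11.7°, B = 62.1°; Δs = 9·(0.1884 − sin(2π·0.1884)/(2π)) = 0.3692; s = 33.0000 + 0.3692 = 33.3692
velocity in seg [194.2°–256.3°] (cycloidal), θ in radians: β = 11.7° = 0.2042 rad, B = 62.1° = 1.0838 rad; ds/dθ = (h/B)(1 − cos(2πβ/B)) = (9/1.0838)(1 − cos(2π·0.1884)) = 5.169747 mm/rad

s = 33.3692, ds/dθ = 5.1697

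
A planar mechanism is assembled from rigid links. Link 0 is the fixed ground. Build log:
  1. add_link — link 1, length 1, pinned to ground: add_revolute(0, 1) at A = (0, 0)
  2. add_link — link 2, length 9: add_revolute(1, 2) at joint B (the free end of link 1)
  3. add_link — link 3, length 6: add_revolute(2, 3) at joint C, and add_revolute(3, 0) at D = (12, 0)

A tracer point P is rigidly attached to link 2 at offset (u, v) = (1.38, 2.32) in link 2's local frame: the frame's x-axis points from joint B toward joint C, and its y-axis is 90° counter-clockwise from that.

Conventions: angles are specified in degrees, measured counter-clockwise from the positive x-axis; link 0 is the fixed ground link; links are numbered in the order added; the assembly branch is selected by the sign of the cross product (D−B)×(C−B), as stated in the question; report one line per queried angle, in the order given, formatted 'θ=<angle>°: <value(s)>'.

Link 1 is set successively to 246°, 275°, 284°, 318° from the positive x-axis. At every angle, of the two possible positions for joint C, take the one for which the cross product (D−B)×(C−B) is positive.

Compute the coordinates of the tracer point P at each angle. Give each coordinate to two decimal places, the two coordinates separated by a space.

A=(0,0), D=(12.00,0)
θ=246°: B = A + 1.00·(cos246°, sin246°) = (-0.4067, -0.9135)
θ=246°: |BD| = 12.4403
θ=246°: circle(B,9.00) ∩ circle(D,6.00): a=8.0288, h=4.0667
θ=246°:   candidates: C₊=(7.3017,3.7318) cross=50.592; C₋=(7.8990,-4.3797) cross=-50.592
θ=246°:   branch + wants cross > 0 → take C=(7.3017,3.7318) (cross=50.592)
θ=246°: ex = (C−B)/|BC| = (0.8565,0.5162); ey = (-0.5162,0.8565)
θ=246°: P = B + 1.38·ex + 2.32·ey = (-0.4222,1.7858)
θ=275°: B = A + 1.00·(cos275°, sin275°) = (0.0872, -0.9962)
θ=275°: |BD| = 11.9544
θ=275°: circle(B,9.00) ∩ circle(D,6.00): a=7.8594, h=4.3853
θ=275°:   candidates: C₊=(7.5537,4.0287) cross=52.423; C₋=(8.2846,-4.7113) cross=-52.423
θ=275°:   branch + wants cross > 0 → take C=(7.5537,4.0287) (cross=52.423)
θ=275°: ex = (C−B)/|BC| = (0.8296,0.5583); ey = (-0.5583,0.8296)
θ=275°: P = B + 1.38·ex + 2.32·ey = (-0.0633,1.6990)
θ=284°: B = A + 1.00·(cos284°, sin284°) = (0.2419, -0.9703)
θ=284°: |BD| = 11.7980
θ=284°: circle(B,9.00) ∩ circle(D,6.00): a=7.8061, h=4.4793
θ=284°:   candidates: C₊=(7.6532,4.1359) cross=52.847; C₋=(8.3900,-4.7925) cross=-52.847
θ=284°:   branch + wants cross > 0 → take C=(7.6532,4.1359) (cross=52.847)
θ=284°: ex = (C−B)/|BC| = (0.8235,0.5674); ey = (-0.5674,0.8235)
θ=284°: P = B + 1.38·ex + 2.32·ey = (0.0621,1.7231)
θ=318°: B = A + 1.00·(cos318°, sin318°) = (0.7431, -0.6691)
θ=318°: |BD| = 11.2767
θ=318°: circle(B,9.00) ∩ circle(D,6.00): a=7.6336, h=4.7674
θ=318°:   candidates: C₊=(8.0804,4.5428) cross=53.760; C₋=(8.6462,-4.9751) cross=-53.760
θ=318°:   branch + wants cross > 0 → take C=(8.0804,4.5428) (cross=53.760)
θ=318°: ex = (C−B)/|BC| = (0.8153,0.5791); ey = (-0.5791,0.8153)
θ=318°: P = B + 1.38·ex + 2.32·ey = (0.5247,2.0214)

θ=246°: -0.42 1.79
θ=275°: -0.06 1.70
θ=284°: 0.06 1.72
θ=318°: 0.52 2.02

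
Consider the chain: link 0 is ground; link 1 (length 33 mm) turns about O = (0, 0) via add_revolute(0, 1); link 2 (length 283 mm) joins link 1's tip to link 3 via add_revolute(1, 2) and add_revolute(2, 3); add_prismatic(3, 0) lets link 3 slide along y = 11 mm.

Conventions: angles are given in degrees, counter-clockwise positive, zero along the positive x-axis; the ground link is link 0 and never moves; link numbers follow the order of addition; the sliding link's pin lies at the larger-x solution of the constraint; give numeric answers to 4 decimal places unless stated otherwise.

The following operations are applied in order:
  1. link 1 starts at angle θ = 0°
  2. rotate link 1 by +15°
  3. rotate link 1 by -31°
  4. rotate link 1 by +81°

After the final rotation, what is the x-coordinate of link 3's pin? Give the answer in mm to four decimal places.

geometry: r = 33 mm, L = 283 mm, e = 11 mm; θ starts at 0°
rotate link 1 by +15°: θ ← 0° +15° = 15°
rotate link 1 by -31°: θ ← 15° -31° = -16°
rotate link 1 by +81°: θ ← -16° +81° = 65°
crank pin P = (r cos θ, r sin θ) = (13.946403, 29.908157)
h = r sin θ − e = 29.908157 − 11 = 18.908157
x = r cos θ + √(L² − h²) = 13.946403 + 282.367636 = 296.314038

296.3140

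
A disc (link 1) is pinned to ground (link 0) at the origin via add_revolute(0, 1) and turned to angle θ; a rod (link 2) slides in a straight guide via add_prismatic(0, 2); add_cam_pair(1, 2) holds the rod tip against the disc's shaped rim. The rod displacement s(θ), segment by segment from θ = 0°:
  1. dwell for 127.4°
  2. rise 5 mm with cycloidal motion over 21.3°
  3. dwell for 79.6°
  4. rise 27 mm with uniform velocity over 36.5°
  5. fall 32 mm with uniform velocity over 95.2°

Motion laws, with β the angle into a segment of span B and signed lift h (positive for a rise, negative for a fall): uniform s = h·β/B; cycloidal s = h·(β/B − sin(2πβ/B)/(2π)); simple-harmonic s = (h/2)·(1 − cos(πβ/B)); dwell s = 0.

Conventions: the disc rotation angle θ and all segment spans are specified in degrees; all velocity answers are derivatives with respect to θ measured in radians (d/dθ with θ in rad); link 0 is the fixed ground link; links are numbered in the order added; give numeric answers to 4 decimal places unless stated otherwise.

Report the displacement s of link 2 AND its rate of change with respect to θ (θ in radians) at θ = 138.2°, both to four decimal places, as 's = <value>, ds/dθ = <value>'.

segment 1 (0° to 127.4°, dwell): s unchanged at 0.0000
θ = 138.2° falls in segment 2 (127.4° to 148.7°, cycloidal, h = 5): β = 138.2 − 127.4 = 10.8°, B = 21.3°; Δs = 5·(0.5070 − sin(2π·0.5070)/(2π)) = 2.5704; s = 0.0000 + 2.5704 = 2.5704
velocity in seg [127.4°–148.7°] (cycloidal), θ in radians: β = 10.8° = 0.1885 rad, B = 21.3° = 0.3718 rad; ds/dθ = (h/B)(1 − cos(2πβ/B)) = (5/0.3718)(1 − cos(2π·0.5070)) = 26.886263 mm/rad

s = 2.5704, ds/dθ = 26.8863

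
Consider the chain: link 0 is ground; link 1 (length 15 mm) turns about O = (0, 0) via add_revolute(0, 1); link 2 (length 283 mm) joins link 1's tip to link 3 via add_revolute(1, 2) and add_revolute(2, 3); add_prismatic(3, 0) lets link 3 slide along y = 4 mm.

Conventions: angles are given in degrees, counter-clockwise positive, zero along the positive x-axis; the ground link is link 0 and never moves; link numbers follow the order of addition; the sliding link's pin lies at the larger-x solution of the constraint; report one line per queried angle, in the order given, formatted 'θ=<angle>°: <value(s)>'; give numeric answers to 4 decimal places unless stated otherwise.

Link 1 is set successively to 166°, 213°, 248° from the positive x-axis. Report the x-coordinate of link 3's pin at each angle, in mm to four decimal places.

geometry: r = 15 mm, L = 283 mm, e = 4 mm
θ=166°: crank pin P = (r cos θ, r sin θ) = (-14.554436, 3.628828)
θ=166°: h = r sin θ − e = 3.628828 − 4 = -0.371172
θ=166°: x = r cos θ + √(L² − h²) = -14.554436 + 282.999757 = 268.445321
θ=213°: crank pin P = (r cos θ, r sin θ) = (-12.580059, -8.169586)
θ=213°: h = r sin θ − e = -8.169586 − 4 = -12.169586
θ=213°: x = r cos θ + √(L² − h²) = -12.580059 + 282.738220 = 270.158162
θ=248°: crank pin P = (r cos θ, r sin θ) = (-5.619099, -13.907758)
θ=248°: h = r sin θ − e = -13.907758 − 4 = -17.907758
θ=248°: x = r cos θ + √(L² − h²) = -5.619099 + 282.432845 = 276.813747

θ=166°: 268.4453
θ=213°: 270.1582
θ=248°: 276.8137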